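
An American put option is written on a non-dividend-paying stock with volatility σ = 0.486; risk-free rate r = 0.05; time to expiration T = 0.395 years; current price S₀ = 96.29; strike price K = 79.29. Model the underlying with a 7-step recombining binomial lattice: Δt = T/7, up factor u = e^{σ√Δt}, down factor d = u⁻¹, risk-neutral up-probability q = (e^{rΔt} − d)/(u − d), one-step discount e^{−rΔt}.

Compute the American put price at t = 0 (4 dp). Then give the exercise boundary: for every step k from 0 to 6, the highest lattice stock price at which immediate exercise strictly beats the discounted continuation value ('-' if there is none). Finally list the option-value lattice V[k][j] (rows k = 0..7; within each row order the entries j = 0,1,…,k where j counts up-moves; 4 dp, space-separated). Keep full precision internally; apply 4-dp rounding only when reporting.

params: Δt=0.05643 u=1.12238 d=0.89097 q=0.48338 e^(-rΔt)=0.99718
t_7 payoffs: 36.3746 25.2283 11.1870 0.0000 0.0000 0.0000 0.0000 0.0000
t_6: node(6,0) S=48.1672 payoff=31.1228 vs cont=30.8994 → 31.1228 [stop]  node(6,1) S=60.6775 payoff=18.6125 vs cont=18.3891 → 18.6125 [stop]  node(6,2) S=76.4371 payoff=2.8529 vs cont=5.7632 → 5.7632 [wait]  node(6,3) S=96.2900 payoff=0.0000 vs cont=0.0000 → 0.0000 [wait]  node(6,4) S=121.2992 payoff=0.0000 vs cont=0.0000 → 0.0000 [wait]  node(6,5) S=152.8040 payoff=0.0000 vs cont=0.0000 → 0.0000 [wait]  node(6,6) S=192.4914 payoff=0.0000 vs cont=0.0000 → 0.0000 [wait]  ⇒ S*(6)=60.6775
t_5: node(5,0) S=54.0617 payoff=25.2283 vs cont=25.0049 → 25.2283 [stop]  node(5,1) S=68.1030 payoff=11.1870 vs cont=12.3664 → 12.3664 [wait]  node(5,2) S=85.7912 payoff=0.0000 vs cont=2.9690 → 2.9690 [wait]  node(5,3) S=108.0736 payoff=0.0000 vs cont=0.0000 → 0.0000 [wait]  node(5,4) S=136.1433 payoff=0.0000 vs cont=0.0000 → 0.0000 [wait]  node(5,5) S=171.5035 payoff=0.0000 vs cont=0.0000 → 0.0000 [wait]  ⇒ S*(5)=54.0617
t_4: node(4,0) S=60.6775 payoff=18.6125 vs cont=18.9576 → 18.9576 [wait]  node(4,1) S=76.4371 payoff=2.8529 vs cont=7.8019 → 7.8019 [wait]  node(4,2) S=96.2900 payoff=0.0000 vs cont=1.5295 → 1.5295 [wait]  node(4,3) S=121.2992 payoff=0.0000 vs cont=0.0000 → 0.0000 [wait]  node(4,4) S=152.8040 payoff=0.0000 vs cont=0.0000 → 0.0000 [wait]  ⇒ S*(4)=-
t_3: node(3,0) S=68.1030 payoff=11.1870 vs cont=13.5269 → 13.5269 [wait]  node(3,1) S=85.7912 payoff=0.0000 vs cont=4.7565 → 4.7565 [wait]  node(3,2) S=108.0736 payoff=0.0000 vs cont=0.7880 → 0.7880 [wait]  node(3,3) S=136.1433 payoff=0.0000 vs cont=0.0000 → 0.0000 [wait]  ⇒ S*(3)=-
t_2: node(2,0) S=76.4371 payoff=2.8529 vs cont=9.2613 → 9.2613 [wait]  node(2,1) S=96.2900 payoff=0.0000 vs cont=2.8302 → 2.8302 [wait]  node(2,2) S=121.2992 payoff=0.0000 vs cont=0.4059 → 0.4059 [wait]  ⇒ S*(2)=-
t_1: node(1,0) S=85.7912 payoff=0.0000 vs cont=6.1353 → 6.1353 [wait]  node(1,1) S=108.0736 payoff=0.0000 vs cont=1.6537 → 1.6537 [wait]  ⇒ S*(1)=-
t_0: node(0,0) S=96.2900 payoff=0.0000 vs cont=3.9578 → 3.9578 [wait]  ⇒ S*(0)=-

price = 3.9578
boundary = - - - - - 54.0617 60.6775
tree:
3.9578
6.1353 1.6537
9.2613 2.8302 0.4059
13.5269 4.7565 0.7880 0.0000
18.9576 7.8019 1.5295 0.0000 0.0000
25.2283 12.3664 2.9690 0.0000 0.0000 0.0000
31.1228 18.6125 5.7632 0.0000 0.0000 0.0000 0.0000
36.3746 25.2283 11.1870 0.0000 0.0000 0.0000 0.0000 0.0000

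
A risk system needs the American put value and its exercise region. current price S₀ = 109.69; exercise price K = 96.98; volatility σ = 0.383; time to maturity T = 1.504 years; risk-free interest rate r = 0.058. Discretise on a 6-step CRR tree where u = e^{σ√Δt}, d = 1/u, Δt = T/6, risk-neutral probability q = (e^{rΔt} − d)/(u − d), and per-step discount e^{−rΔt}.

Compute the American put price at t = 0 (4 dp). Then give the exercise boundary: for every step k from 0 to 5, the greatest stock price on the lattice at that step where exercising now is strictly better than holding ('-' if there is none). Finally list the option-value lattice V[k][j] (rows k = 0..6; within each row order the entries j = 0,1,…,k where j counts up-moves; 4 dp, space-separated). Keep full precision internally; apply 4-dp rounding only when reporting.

price = 10.7105
boundary = - - - 61.7067 50.9394 61.7067
tree:
10.7105
16.5207 4.9871
24.6463 8.5625 1.4172
35.2733 14.3290 2.8203 0.0000
46.0406 23.1203 5.6128 0.0000 0.0000
54.9290 35.2733 11.1702 0.0000 0.0000 0.0000
62.2665 46.0406 22.2301 0.0000 0.0000 0.0000 0.0000

params: Δt=0.25067 u=1.21137 d=0.82551 q=0.49016 e^(-rΔt)=0.98557
t_6 payoffs: 62.2665 46.0406 22.2301 0.0000 0.0000 0.0000 0.0000
t_5: node(5,0) S=42.0510 payoff=54.9290 vs cont=53.5293 → 54.9290 [stop]  node(5,1) S=61.7067 payoff=35.2733 vs cont=33.8735 → 35.2733 [stop]  node(5,2) S=90.5501 payoff=6.4299 vs cont=11.1702 → 11.1702 [wait]  node(5,3) S=132.8756 payoff=0.0000 vs cont=0.0000 → 0.0000 [wait]  node(5,4) S=194.9852 payoff=0.0000 vs cont=0.0000 → 0.0000 [wait]  node(5,5) S=286.1265 payoff=0.0000 vs cont=0.0000 → 0.0000 [wait]  ⇒ S*(5)=61.7067
t_4: node(4,0) S=50.9394 payoff=46.0406 vs cont=44.6408 → 46.0406 [stop]  node(4,1) S=74.7499 payoff=22.2301 vs cont=23.1203 → 23.1203 [wait]  node(4,2) S=109.6900 payoff=0.0000 vs cont=5.6128 → 5.6128 [wait]  node(4,3) S=160.9620 payoff=0.0000 vs cont=0.0000 → 0.0000 [wait]  node(4,4) S=236.2000 payoff=0.0000 vs cont=0.0000 → 0.0000 [wait]  ⇒ S*(4)=50.9394
t_3: node(3,0) S=61.7067 payoff=35.2733 vs cont=34.3036 → 35.2733 [stop]  node(3,1) S=90.5501 payoff=6.4299 vs cont=14.3290 → 14.3290 [wait]  node(3,2) S=132.8756 payoff=0.0000 vs cont=2.8203 → 2.8203 [wait]  node(3,3) S=194.9852 payoff=0.0000 vs cont=0.0000 → 0.0000 [wait]  ⇒ S*(3)=61.7067
t_2: node(2,0) S=74.7499 payoff=22.2301 vs cont=24.6463 → 24.6463 [wait]  node(2,1) S=109.6900 payoff=0.0000 vs cont=8.5625 → 8.5625 [wait]  node(2,2) S=160.9620 payoff=0.0000 vs cont=1.4172 → 1.4172 [wait]  ⇒ S*(2)=-
t_1: node(1,0) S=90.5501 payoff=6.4299 vs cont=16.5207 → 16.5207 [wait]  node(1,1) S=132.8756 payoff=0.0000 vs cont=4.9871 → 4.9871 [wait]  ⇒ S*(1)=-
t_0: node(0,0) S=109.6900 payoff=0.0000 vs cont=10.7105 → 10.7105 [wait]  ⇒ S*(0)=-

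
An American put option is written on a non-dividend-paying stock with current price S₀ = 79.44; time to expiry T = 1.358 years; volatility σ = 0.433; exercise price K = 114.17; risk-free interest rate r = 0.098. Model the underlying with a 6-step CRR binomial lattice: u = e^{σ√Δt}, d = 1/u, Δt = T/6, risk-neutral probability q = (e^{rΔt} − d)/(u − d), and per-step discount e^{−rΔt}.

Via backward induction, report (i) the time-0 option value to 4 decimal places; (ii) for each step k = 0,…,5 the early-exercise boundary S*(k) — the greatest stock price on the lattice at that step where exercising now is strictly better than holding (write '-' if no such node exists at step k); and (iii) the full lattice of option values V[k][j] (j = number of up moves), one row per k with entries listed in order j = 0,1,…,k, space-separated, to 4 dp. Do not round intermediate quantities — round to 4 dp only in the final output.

Δt=0.22633, u=1.22875, d=0.81384, q=0.50274, disc=e^(-rΔt)=0.97806
k=6 terminal: V=max(K-S,0) → 91.0888 79.3214 61.5547 34.7300 0.0000 0.0000 0.0000
k=5: j=0 S=28.3610 intr=85.8090 cont=83.3045 V=85.8090[EX]; j=1 S=42.8202 intr=71.3498 cont=68.8453 V=71.3498[EX]; j=2 S=64.6511 intr=49.5189 cont=47.0145 V=49.5189[EX]; j=3 S=97.6119 intr=16.5581 cont=16.8911 V=16.8911[hold]; j=4 S=147.3771 intr=0.0000 cont=0.0000 V=0.0000[hold]; j=5 S=222.5140 intr=0.0000 cont=0.0000 V=0.0000[hold]  S*(5)=64.6511
k=4: j=0 S=34.8486 intr=79.3214 cont=76.8170 V=79.3214[EX]; j=1 S=52.6153 intr=61.5547 cont=59.0502 V=61.5547[EX]; j=2 S=79.4400 intr=34.7300 cont=32.3893 V=34.7300[EX]; j=3 S=119.9407 intr=0.0000 cont=8.2151 V=8.2151[hold]; j=4 S=181.0897 intr=0.0000 cont=0.0000 V=0.0000[hold]  S*(4)=79.4400
k=3: j=0 S=42.8202 intr=71.3498 cont=68.8453 V=71.3498[EX]; j=1 S=64.6511 intr=49.5189 cont=47.0145 V=49.5189[EX]; j=2 S=97.6119 intr=16.5581 cont=20.9305 V=20.9305[hold]; j=3 S=147.3771 intr=0.0000 cont=3.9954 V=3.9954[hold]  S*(3)=64.6511
k=2: j=0 S=52.6153 intr=61.5547 cont=59.0502 V=61.5547[EX]; j=1 S=79.4400 intr=34.7300 cont=34.3755 V=34.7300[EX]; j=2 S=119.9407 intr=0.0000 cont=12.1442 V=12.1442[hold]  S*(2)=79.4400
k=1: j=0 S=64.6511 intr=49.5189 cont=47.0145 V=49.5189[EX]; j=1 S=97.6119 intr=16.5581 cont=22.8625 V=22.8625[hold]  S*(1)=64.6511
k=0: j=0 S=79.4400 intr=34.7300 cont=35.3255 V=35.3255[hold]  S*(0)=-

price = 35.3255
boundary = - 64.6511 79.4400 64.6511 79.4400 64.6511
tree:
35.3255
49.5189 22.8625
61.5547 34.7300 12.1442
71.3498 49.5189 20.9305 3.9954
79.3214 61.5547 34.7300 8.2151 0.0000
85.8090 71.3498 49.5189 16.8911 0.0000 0.0000
91.0888 79.3214 61.5547 34.7300 0.0000 0.0000 0.0000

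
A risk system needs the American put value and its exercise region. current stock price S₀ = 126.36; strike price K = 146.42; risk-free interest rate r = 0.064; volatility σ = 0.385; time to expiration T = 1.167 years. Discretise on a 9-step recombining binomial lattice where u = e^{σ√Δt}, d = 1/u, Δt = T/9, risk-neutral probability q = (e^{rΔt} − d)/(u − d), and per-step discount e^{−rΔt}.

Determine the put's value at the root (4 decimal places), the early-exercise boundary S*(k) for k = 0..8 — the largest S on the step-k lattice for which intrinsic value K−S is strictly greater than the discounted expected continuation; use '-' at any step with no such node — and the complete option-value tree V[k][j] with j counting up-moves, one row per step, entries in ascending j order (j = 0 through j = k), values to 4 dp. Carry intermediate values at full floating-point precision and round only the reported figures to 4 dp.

Δt=0.12967  u=1.14871  d=0.87055  q=0.49535  discount=0.99174
step 9 (expiry): payoffs max(K−S,0) = 110.1346 98.5406 83.2420 63.0550 36.4179 1.2696 0.0000 0.0000 0.0000 0.0000
step 8: (k=8,j=0): S=41.6812, (K−S)⁺=104.7388, hold=103.5288 ⇒ V=104.7388 exercise | (k=8,j=1): S=54.9993, (K−S)⁺=91.4207, hold=90.2106 ⇒ V=91.4207 exercise | (k=8,j=2): S=72.5730, (K−S)⁺=73.8470, hold=72.6370 ⇒ V=73.8470 exercise | (k=8,j=3): S=95.7618, (K−S)⁺=50.6582, hold=49.4482 ⇒ V=50.6582 exercise | (k=8,j=4): S=126.3600, (K−S)⁺=20.0600, hold=18.8499 ⇒ V=20.0600 exercise | (k=8,j=5): S=166.7351, (K−S)⁺=0.0000, hold=0.6354 ⇒ V=0.6354 continue | (k=8,j=6): S=220.0110, (K−S)⁺=0.0000, hold=0.0000 ⇒ V=0.0000 continue | (k=8,j=7): S=290.3099, (K−S)⁺=0.0000, hold=0.0000 ⇒ V=0.0000 continue | (k=8,j=8): S=383.0709, (K−S)⁺=0.0000, hold=0.0000 ⇒ V=0.0000 continue  boundary S*=126.3600
step 7: (k=7,j=0): S=47.8794, (K−S)⁺=98.5406, hold=97.3305 ⇒ V=98.5406 exercise | (k=7,j=1): S=63.1780, (K−S)⁺=83.2420, hold=82.0319 ⇒ V=83.2420 exercise | (k=7,j=2): S=83.3650, (K−S)⁺=63.0550, hold=61.8450 ⇒ V=63.0550 exercise | (k=7,j=3): S=110.0021, (K−S)⁺=36.4179, hold=35.2079 ⇒ V=36.4179 exercise | (k=7,j=4): S=145.1504, (K−S)⁺=1.2696, hold=10.3517 ⇒ V=10.3517 continue | (k=7,j=5): S=191.5295, (K−S)⁺=0.0000, hold=0.3180 ⇒ V=0.3180 continue | (k=7,j=6): S=252.7278, (K−S)⁺=0.0000, hold=0.0000 ⇒ V=0.0000 continue | (k=7,j=7): S=333.4805, (K−S)⁺=0.0000, hold=0.0000 ⇒ V=0.0000 continue  boundary S*=110.0021
step 6: (k=6,j=0): S=54.9993, (K−S)⁺=91.4207, hold=90.2106 ⇒ V=91.4207 exercise | (k=6,j=1): S=72.5730, (K−S)⁺=73.8470, hold=72.6370 ⇒ V=73.8470 exercise | (k=6,j=2): S=95.7618, (K−S)⁺=50.6582, hold=49.4482 ⇒ V=50.6582 exercise | (k=6,j=3): S=126.3600, (K−S)⁺=20.0600, hold=23.3116 ⇒ V=23.3116 continue | (k=6,j=4): S=166.7351, (K−S)⁺=0.0000, hold=5.3370 ⇒ V=5.3370 continue | (k=6,j=5): S=220.0110, (K−S)⁺=0.0000, hold=0.1591 ⇒ V=0.1591 continue | (k=6,j=6): S=290.3099, (K−S)⁺=0.0000, hold=0.0000 ⇒ V=0.0000 continue  boundary S*=95.7618
step 5: (k=5,j=0): S=63.1780, (K−S)⁺=83.2420, hold=82.0319 ⇒ V=83.2420 exercise | (k=5,j=1): S=83.3650, (K−S)⁺=63.0550, hold=61.8450 ⇒ V=63.0550 exercise | (k=5,j=2): S=110.0021, (K−S)⁺=36.4179, hold=36.8052 ⇒ V=36.8052 continue | (k=5,j=3): S=145.1504, (K−S)⁺=1.2696, hold=14.2887 ⇒ V=14.2887 continue | (k=5,j=4): S=191.5295, (K−S)⁺=0.0000, hold=2.7492 ⇒ V=2.7492 continue | (k=5,j=5): S=252.7278, (K−S)⁺=0.0000, hold=0.0797 ⇒ V=0.0797 continue  boundary S*=83.3650
step 4: (k=4,j=0): S=72.5730, (K−S)⁺=73.8470, hold=72.6370 ⇒ V=73.8470 exercise | (k=4,j=1): S=95.7618, (K−S)⁺=50.6582, hold=49.6384 ⇒ V=50.6582 exercise | (k=4,j=2): S=126.3600, (K−S)⁺=20.0600, hold=25.4396 ⇒ V=25.4396 continue | (k=4,j=3): S=166.7351, (K−S)⁺=0.0000, hold=8.5017 ⇒ V=8.5017 continue | (k=4,j=4): S=220.0110, (K−S)⁺=0.0000, hold=1.4150 ⇒ V=1.4150 continue  boundary S*=95.7618
step 3: (k=3,j=0): S=83.3650, (K−S)⁺=63.0550, hold=61.8450 ⇒ V=63.0550 exercise | (k=3,j=1): S=110.0021, (K−S)⁺=36.4179, hold=37.8506 ⇒ V=37.8506 continue | (k=3,j=2): S=145.1504, (K−S)⁺=1.2696, hold=16.9084 ⇒ V=16.9084 continue | (k=3,j=3): S=191.5295, (K−S)⁺=0.0000, hold=4.9500 ⇒ V=4.9500 continue  boundary S*=83.3650
step 2: (k=2,j=0): S=95.7618, (K−S)⁺=50.6582, hold=50.1520 ⇒ V=50.6582 exercise | (k=2,j=1): S=126.3600, (K−S)⁺=20.0600, hold=27.2497 ⇒ V=27.2497 continue | (k=2,j=2): S=166.7351, (K−S)⁺=0.0000, hold=10.8940 ⇒ V=10.8940 continue  boundary S*=95.7618
step 1: (k=1,j=0): S=110.0021, (K−S)⁺=36.4179, hold=38.7399 ⇒ V=38.7399 continue | (k=1,j=1): S=145.1504, (K−S)⁺=1.2696, hold=18.9896 ⇒ V=18.9896 continue  boundary S*=-
step 0: (k=0,j=0): S=126.3600, (K−S)⁺=20.0600, hold=28.7172 ⇒ V=28.7172 continue  boundary S*=-

price = 28.7172
boundary = - - 95.7618 83.3650 95.7618 83.3650 95.7618 110.0021 126.3600
tree:
28.7172
38.7399 18.9896
50.6582 27.2497 10.8940
63.0550 37.8506 16.9084 4.9500
73.8470 50.6582 25.4396 8.5017 1.4150
83.2420 63.0550 36.8052 14.2887 2.7492 0.0797
91.4207 73.8470 50.6582 23.3116 5.3370 0.1591 0.0000
98.5406 83.2420 63.0550 36.4179 10.3517 0.3180 0.0000 0.0000
104.7388 91.4207 73.8470 50.6582 20.0600 0.6354 0.0000 0.0000 0.0000
110.1346 98.5406 83.2420 63.0550 36.4179 1.2696 0.0000 0.0000 0.0000 0.0000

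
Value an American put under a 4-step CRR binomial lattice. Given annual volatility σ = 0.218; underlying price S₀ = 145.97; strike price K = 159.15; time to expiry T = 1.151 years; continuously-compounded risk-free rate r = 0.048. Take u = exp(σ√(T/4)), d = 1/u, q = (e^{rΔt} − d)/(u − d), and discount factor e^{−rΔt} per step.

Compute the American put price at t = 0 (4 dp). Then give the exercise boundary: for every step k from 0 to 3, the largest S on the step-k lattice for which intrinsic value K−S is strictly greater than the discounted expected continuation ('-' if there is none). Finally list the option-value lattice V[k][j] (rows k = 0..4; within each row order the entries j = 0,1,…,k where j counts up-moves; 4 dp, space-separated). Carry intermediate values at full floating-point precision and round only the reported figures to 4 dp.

params: Δt=0.28775 u=1.12405 d=0.88964 q=0.53013 e^(-rΔt)=0.98628
t_4 payoffs: 67.7139 43.6211 13.1800 0.0000 0.0000
t_3: node(3,0) S=102.7789 payoff=56.3711 vs cont=54.1880 → 56.3711 [stop]  node(3,1) S=129.8605 payoff=29.2895 vs cont=27.1064 → 29.2895 [stop]  node(3,2) S=164.0779 payoff=0.0000 vs cont=6.1080 → 6.1080 [wait]  node(3,3) S=207.3114 payoff=0.0000 vs cont=0.0000 → 0.0000 [wait]  ⇒ S*(3)=129.8605
t_2: node(2,0) S=115.5289 payoff=43.6211 vs cont=41.4381 → 43.6211 [stop]  node(2,1) S=145.9700 payoff=13.1800 vs cont=16.7671 → 16.7671 [wait]  node(2,2) S=184.4322 payoff=0.0000 vs cont=2.8306 → 2.8306 [wait]  ⇒ S*(2)=115.5289
t_1: node(1,0) S=129.8605 payoff=29.2895 vs cont=28.9820 → 29.2895 [stop]  node(1,1) S=164.0779 payoff=0.0000 vs cont=9.2503 → 9.2503 [wait]  ⇒ S*(1)=129.8605
t_0: node(0,0) S=145.9700 payoff=13.1800 vs cont=18.4101 → 18.4101 [wait]  ⇒ S*(0)=-

price = 18.4101
boundary = - 129.8605 115.5289 129.8605
tree:
18.4101
29.2895 9.2503
43.6211 16.7671 2.8306
56.3711 29.2895 6.1080 0.0000
67.7139 43.6211 13.1800 0.0000 0.0000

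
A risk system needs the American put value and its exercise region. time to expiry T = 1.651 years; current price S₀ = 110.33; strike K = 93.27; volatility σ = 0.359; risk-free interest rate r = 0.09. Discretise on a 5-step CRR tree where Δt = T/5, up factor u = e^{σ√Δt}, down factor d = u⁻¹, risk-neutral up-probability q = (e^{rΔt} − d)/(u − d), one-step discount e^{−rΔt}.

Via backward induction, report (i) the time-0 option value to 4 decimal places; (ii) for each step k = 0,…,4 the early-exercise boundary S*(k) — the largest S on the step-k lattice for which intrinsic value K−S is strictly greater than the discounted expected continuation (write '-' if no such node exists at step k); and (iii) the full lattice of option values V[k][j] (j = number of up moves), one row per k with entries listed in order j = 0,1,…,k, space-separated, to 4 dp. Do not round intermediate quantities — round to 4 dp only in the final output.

params: Δt=0.33020 u=1.22911 d=0.81360 q=0.52120 e^(-rΔt)=0.97072
t_5 payoffs: 53.9389 33.8519 3.5060 0.0000 0.0000 0.0000
t_4: node(4,0) S=48.3423 payoff=44.9277 vs cont=42.1967 → 44.9277 [stop]  node(4,1) S=73.0315 payoff=20.2385 vs cont=17.5075 → 20.2385 [stop]  node(4,2) S=110.3300 payoff=0.0000 vs cont=1.6295 → 1.6295 [wait]  node(4,3) S=166.6774 payoff=0.0000 vs cont=0.0000 → 0.0000 [wait]  node(4,4) S=251.8025 payoff=0.0000 vs cont=0.0000 → 0.0000 [wait]  ⇒ S*(4)=73.0315
t_3: node(3,0) S=59.4181 payoff=33.8519 vs cont=31.1209 → 33.8519 [stop]  node(3,1) S=89.7640 payoff=3.5060 vs cont=10.2308 → 10.2308 [wait]  node(3,2) S=135.6080 payoff=0.0000 vs cont=0.7574 → 0.7574 [wait]  node(3,3) S=204.8653 payoff=0.0000 vs cont=0.0000 → 0.0000 [wait]  ⇒ S*(3)=59.4181
t_2: node(2,0) S=73.0315 payoff=20.2385 vs cont=20.9098 → 20.9098 [wait]  node(2,1) S=110.3300 payoff=0.0000 vs cont=5.1382 → 5.1382 [wait]  node(2,2) S=166.6774 payoff=0.0000 vs cont=0.3520 → 0.3520 [wait]  ⇒ S*(2)=-
t_1: node(1,0) S=89.7640 payoff=3.5060 vs cont=12.3181 → 12.3181 [wait]  node(1,1) S=135.6080 payoff=0.0000 vs cont=2.5662 → 2.5662 [wait]  ⇒ S*(1)=-
t_0: node(0,0) S=110.3300 payoff=0.0000 vs cont=7.0235 → 7.0235 [wait]  ⇒ S*(0)=-

price = 7.0235
boundary = - - - 59.4181 73.0315
tree:
7.0235
12.3181 2.5662
20.9098 5.1382 0.3520
33.8519 10.2308 0.7574 0.0000
44.9277 20.2385 1.6295 0.0000 0.0000
53.9389 33.8519 3.5060 0.0000 0.0000 0.0000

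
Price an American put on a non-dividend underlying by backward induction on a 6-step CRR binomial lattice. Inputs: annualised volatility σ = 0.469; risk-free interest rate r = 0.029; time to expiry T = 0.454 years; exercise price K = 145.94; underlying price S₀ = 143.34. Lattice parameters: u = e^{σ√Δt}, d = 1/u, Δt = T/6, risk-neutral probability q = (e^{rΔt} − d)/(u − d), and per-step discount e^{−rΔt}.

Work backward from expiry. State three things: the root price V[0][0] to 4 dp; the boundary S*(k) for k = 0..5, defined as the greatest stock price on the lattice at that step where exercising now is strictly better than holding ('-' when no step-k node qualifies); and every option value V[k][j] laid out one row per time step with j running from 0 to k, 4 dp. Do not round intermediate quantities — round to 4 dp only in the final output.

price = 18.3529
boundary = - - - 97.3378 110.7415 125.9908
tree:
18.3529
26.4042 9.5845
36.6397 15.2710 3.3758
48.6022 23.6548 6.1226 0.3710
60.3835 35.1985 11.0705 0.7100 0.0000
70.7388 48.6022 19.9492 1.3587 0.0000 0.0000
79.8408 60.3835 35.1985 2.6000 0.0000 0.0000 0.0000

params: Δt=0.07567 u=1.13770 d=0.87896 q=0.47628 e^(-rΔt)=0.99781
t_6 payoffs: 79.8408 60.3835 35.1985 2.6000 0.0000 0.0000 0.0000
t_5: node(5,0) S=75.2012 payoff=70.7388 vs cont=70.4189 → 70.7388 [stop]  node(5,1) S=97.3378 payoff=48.6022 vs cont=48.2823 → 48.6022 [stop]  node(5,2) S=125.9908 payoff=19.9492 vs cont=19.6293 → 19.9492 [stop]  node(5,3) S=163.0782 payoff=0.0000 vs cont=1.3587 → 1.3587 [wait]  node(5,4) S=211.0829 payoff=0.0000 vs cont=0.0000 → 0.0000 [wait]  node(5,5) S=273.2186 payoff=0.0000 vs cont=0.0000 → 0.0000 [wait]  ⇒ S*(5)=125.9908
t_4: node(4,0) S=85.5565 payoff=60.3835 vs cont=60.0636 → 60.3835 [stop]  node(4,1) S=110.7415 payoff=35.1985 vs cont=34.8786 → 35.1985 [stop]  node(4,2) S=143.3400 payoff=2.6000 vs cont=11.0705 → 11.0705 [wait]  node(4,3) S=185.5344 payoff=0.0000 vs cont=0.7100 → 0.7100 [wait]  node(4,4) S=240.1495 payoff=0.0000 vs cont=0.0000 → 0.0000 [wait]  ⇒ S*(4)=110.7415
t_3: node(3,0) S=97.3378 payoff=48.6022 vs cont=48.2823 → 48.6022 [stop]  node(3,1) S=125.9908 payoff=19.9492 vs cont=23.6548 → 23.6548 [wait]  node(3,2) S=163.0782 payoff=0.0000 vs cont=6.1226 → 6.1226 [wait]  node(3,3) S=211.0829 payoff=0.0000 vs cont=0.3710 → 0.3710 [wait]  ⇒ S*(3)=97.3378
t_2: node(2,0) S=110.7415 payoff=35.1985 vs cont=36.6397 → 36.6397 [wait]  node(2,1) S=143.3400 payoff=2.6000 vs cont=15.2710 → 15.2710 [wait]  node(2,2) S=185.5344 payoff=0.0000 vs cont=3.3758 → 3.3758 [wait]  ⇒ S*(2)=-
t_1: node(1,0) S=125.9908 payoff=19.9492 vs cont=26.4042 → 26.4042 [wait]  node(1,1) S=163.0782 payoff=0.0000 vs cont=9.5845 → 9.5845 [wait]  ⇒ S*(1)=-
t_0: node(0,0) S=143.3400 payoff=2.6000 vs cont=18.3529 → 18.3529 [wait]  ⇒ S*(0)=-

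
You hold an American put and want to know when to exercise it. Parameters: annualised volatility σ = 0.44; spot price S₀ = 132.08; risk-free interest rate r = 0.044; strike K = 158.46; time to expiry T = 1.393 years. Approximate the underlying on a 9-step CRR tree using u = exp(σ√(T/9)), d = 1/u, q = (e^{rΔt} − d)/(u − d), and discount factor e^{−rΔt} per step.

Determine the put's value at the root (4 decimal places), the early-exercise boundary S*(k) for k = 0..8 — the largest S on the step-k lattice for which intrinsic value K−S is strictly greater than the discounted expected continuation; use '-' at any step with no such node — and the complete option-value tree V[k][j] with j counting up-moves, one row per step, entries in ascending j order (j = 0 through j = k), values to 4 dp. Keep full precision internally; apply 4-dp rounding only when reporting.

Δt=0.15478, u=1.18899, d=0.84105, q=0.47647, disc=e^(-rΔt)=0.99321
k=9 terminal: V=max(K-S,0) → 130.6479 119.1421 102.8764 79.8817 47.3741 1.4182 0.0000 0.0000 0.0000 0.0000
k=8: j=0 S=33.0683 intr=125.3917 cont=124.3162 V=125.3917[EX]; j=1 S=46.7486 intr=111.7114 cont=110.6359 V=111.7114[EX]; j=2 S=66.0883 intr=92.3717 cont=91.2962 V=92.3717[EX]; j=3 S=93.4288 intr=65.0312 cont=63.9557 V=65.0312[EX]; j=4 S=132.0800 intr=26.3800 cont=25.3045 V=26.3800[EX]; j=5 S=186.7210 intr=0.0000 cont=0.7375 V=0.7375[hold]; j=6 S=263.9669 intr=0.0000 cont=0.0000 V=0.0000[hold]; j=7 S=373.1690 intr=0.0000 cont=0.0000 V=0.0000[hold]; j=8 S=527.5478 intr=0.0000 cont=0.0000 V=0.0000[hold]  S*(8)=132.0800
k=7: j=0 S=39.3179 intr=119.1421 cont=118.0666 V=119.1421[EX]; j=1 S=55.5836 intr=102.8764 cont=101.8009 V=102.8764[EX]; j=2 S=78.5783 intr=79.8817 cont=78.8062 V=79.8817[EX]; j=3 S=111.0859 intr=47.3741 cont=46.2986 V=47.3741[EX]; j=4 S=157.0418 intr=1.4182 cont=14.0659 V=14.0659[hold]; j=5 S=222.0094 intr=0.0000 cont=0.3835 V=0.3835[hold]; j=6 S=313.8539 intr=0.0000 cont=0.0000 V=0.0000[hold]; j=7 S=443.6941 intr=0.0000 cont=0.0000 V=0.0000[hold]  S*(7)=111.0859
k=6: j=0 S=46.7486 intr=111.7114 cont=110.6359 V=111.7114[EX]; j=1 S=66.0883 intr=92.3717 cont=91.2962 V=92.3717[EX]; j=2 S=93.4288 intr=65.0312 cont=63.9557 V=65.0312[EX]; j=3 S=132.0800 intr=26.3800 cont=31.2899 V=31.2899[hold]; j=4 S=186.7210 intr=0.0000 cont=7.4954 V=7.4954[hold]; j=5 S=263.9669 intr=0.0000 cont=0.1994 V=0.1994[hold]; j=6 S=373.1690 intr=0.0000 cont=0.0000 V=0.0000[hold]  S*(6)=93.4288
k=5: j=0 S=55.5836 intr=102.8764 cont=101.8009 V=102.8764[EX]; j=1 S=78.5783 intr=79.8817 cont=78.8062 V=79.8817[EX]; j=2 S=111.0859 intr=47.3741 cont=48.6222 V=48.6222[hold]; j=3 S=157.0418 intr=1.4182 cont=19.8171 V=19.8171[hold]; j=4 S=222.0094 intr=0.0000 cont=3.9918 V=3.9918[hold]; j=5 S=313.8539 intr=0.0000 cont=0.1037 V=0.1037[hold]  S*(5)=78.5783
k=4: j=0 S=66.0883 intr=92.3717 cont=91.2962 V=92.3717[EX]; j=1 S=93.4288 intr=65.0312 cont=64.5463 V=65.0312[EX]; j=2 S=132.0800 intr=26.3800 cont=34.6605 V=34.6605[hold]; j=3 S=186.7210 intr=0.0000 cont=12.1934 V=12.1934[hold]; j=4 S=263.9669 intr=0.0000 cont=2.1247 V=2.1247[hold]  S*(4)=93.4288
k=3: j=0 S=78.5783 intr=79.8817 cont=78.8062 V=79.8817[EX]; j=1 S=111.0859 intr=47.3741 cont=50.2173 V=50.2173[hold]; j=2 S=157.0418 intr=1.4182 cont=23.7930 V=23.7930[hold]; j=3 S=222.0094 intr=0.0000 cont=7.3458 V=7.3458[hold]  S*(3)=78.5783
k=2: j=0 S=93.4288 intr=65.0312 cont=65.3012 V=65.3012[hold]; j=1 S=132.0800 intr=26.3800 cont=37.3715 V=37.3715[hold]; j=2 S=186.7210 intr=0.0000 cont=15.8481 V=15.8481[hold]  S*(2)=-
k=1: j=0 S=111.0859 intr=47.3741 cont=51.6406 V=51.6406[hold]; j=1 S=157.0418 intr=1.4182 cont=26.9321 V=26.9321[hold]  S*(1)=-
k=0: j=0 S=132.0800 intr=26.3800 cont=39.5971 V=39.5971[hold]  S*(0)=-

price = 39.5971
boundary = - - - 78.5783 93.4288 78.5783 93.4288 111.0859 132.0800
tree:
39.5971
51.6406 26.9321
65.3012 37.3715 15.8481
79.8817 50.2173 23.7930 7.3458
92.3717 65.0312 34.6605 12.1934 2.1247
102.8764 79.8817 48.6222 19.8171 3.9918 0.1037
111.7114 92.3717 65.0312 31.2899 7.4954 0.1994 0.0000
119.1421 102.8764 79.8817 47.3741 14.0659 0.3835 0.0000 0.0000
125.3917 111.7114 92.3717 65.0312 26.3800 0.7375 0.0000 0.0000 0.0000
130.6479 119.1421 102.8764 79.8817 47.3741 1.4182 0.0000 0.0000 0.0000 0.0000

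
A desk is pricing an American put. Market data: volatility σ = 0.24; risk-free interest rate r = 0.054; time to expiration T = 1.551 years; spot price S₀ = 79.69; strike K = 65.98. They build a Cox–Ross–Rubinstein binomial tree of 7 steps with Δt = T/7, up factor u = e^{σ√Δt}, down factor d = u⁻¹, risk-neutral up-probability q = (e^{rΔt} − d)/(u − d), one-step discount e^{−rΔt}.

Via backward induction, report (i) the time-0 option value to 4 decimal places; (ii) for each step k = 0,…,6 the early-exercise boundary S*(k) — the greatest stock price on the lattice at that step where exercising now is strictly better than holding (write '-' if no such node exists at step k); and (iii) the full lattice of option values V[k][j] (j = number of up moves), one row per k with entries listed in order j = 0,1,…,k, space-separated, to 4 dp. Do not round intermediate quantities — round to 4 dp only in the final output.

Δt=0.22157, u=1.11960, d=0.89318, q=0.52495, disc=e^(-rΔt)=0.98811
k=7 terminal: V=max(K-S,0) → 29.8420 20.6809 9.1974 0.0000 0.0000 0.0000 0.0000 0.0000
k=6: j=0 S=40.4601 intr=25.5199 cont=24.7352 V=25.5199[EX]; j=1 S=50.7169 intr=15.2631 cont=14.4784 V=15.2631[EX]; j=2 S=63.5738 intr=2.4062 cont=4.3173 V=4.3173[hold]; j=3 S=79.6900 intr=0.0000 cont=0.0000 V=0.0000[hold]; j=4 S=99.8917 intr=0.0000 cont=0.0000 V=0.0000[hold]; j=5 S=125.2146 intr=0.0000 cont=0.0000 V=0.0000[hold]; j=6 S=156.9570 intr=0.0000 cont=0.0000 V=0.0000[hold]  S*(6)=50.7169
k=5: j=0 S=45.2991 intr=20.6809 cont=19.8961 V=20.6809[EX]; j=1 S=56.7826 intr=9.1974 cont=9.4039 V=9.4039[hold]; j=2 S=71.1772 intr=0.0000 cont=2.0265 V=2.0265[hold]; j=3 S=89.2209 intr=0.0000 cont=0.0000 V=0.0000[hold]; j=4 S=111.8387 intr=0.0000 cont=0.0000 V=0.0000[hold]; j=5 S=140.1903 intr=0.0000 cont=0.0000 V=0.0000[hold]  S*(5)=45.2991
k=4: j=0 S=50.7169 intr=15.2631 cont=14.5855 V=15.2631[EX]; j=1 S=63.5738 intr=2.4062 cont=5.4654 V=5.4654[hold]; j=2 S=79.6900 intr=0.0000 cont=0.9513 V=0.9513[hold]; j=3 S=99.8917 intr=0.0000 cont=0.0000 V=0.0000[hold]; j=4 S=125.2146 intr=0.0000 cont=0.0000 V=0.0000[hold]  S*(4)=50.7169
k=3: j=0 S=56.7826 intr=9.1974 cont=9.9995 V=9.9995[hold]; j=1 S=71.1772 intr=0.0000 cont=3.0589 V=3.0589[hold]; j=2 S=89.2209 intr=0.0000 cont=0.4465 V=0.4465[hold]; j=3 S=111.8387 intr=0.0000 cont=0.0000 V=0.0000[hold]  S*(3)=-
k=2: j=0 S=63.5738 intr=2.4062 cont=6.2804 V=6.2804[hold]; j=1 S=79.6900 intr=0.0000 cont=1.6675 V=1.6675[hold]; j=2 S=99.8917 intr=0.0000 cont=0.2096 V=0.2096[hold]  S*(2)=-
k=1: j=0 S=71.1772 intr=0.0000 cont=3.8130 V=3.8130[hold]; j=1 S=89.2209 intr=0.0000 cont=0.8914 V=0.8914[hold]  S*(1)=-
k=0: j=0 S=79.6900 intr=0.0000 cont=2.2522 V=2.2522[hold]  S*(0)=-

price = 2.2522
boundary = - - - - 50.7169 45.2991 50.7169
tree:
2.2522
3.8130 0.8914
6.2804 1.6675 0.2096
9.9995 3.0589 0.4465 0.0000
15.2631 5.4654 0.9513 0.0000 0.0000
20.6809 9.4039 2.0265 0.0000 0.0000 0.0000
25.5199 15.2631 4.3173 0.0000 0.0000 0.0000 0.0000
29.8420 20.6809 9.1974 0.0000 0.0000 0.0000 0.0000 0.0000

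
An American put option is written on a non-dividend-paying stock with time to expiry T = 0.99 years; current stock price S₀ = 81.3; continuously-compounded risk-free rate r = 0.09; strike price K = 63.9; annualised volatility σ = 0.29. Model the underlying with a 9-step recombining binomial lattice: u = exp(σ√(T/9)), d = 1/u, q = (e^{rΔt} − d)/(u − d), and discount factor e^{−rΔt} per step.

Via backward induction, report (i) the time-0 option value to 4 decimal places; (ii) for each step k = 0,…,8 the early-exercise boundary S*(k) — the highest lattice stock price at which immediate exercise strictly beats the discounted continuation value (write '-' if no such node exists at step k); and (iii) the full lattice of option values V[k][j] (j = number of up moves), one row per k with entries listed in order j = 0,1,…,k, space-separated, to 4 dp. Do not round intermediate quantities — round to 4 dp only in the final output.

Δt=0.11000  u=1.10096  d=0.90830  q=0.52761  discount=0.99015
step 9 (expiry): payoffs max(K−S,0) = 29.6904 22.4341 13.6387 2.9777 0.0000 0.0000 0.0000 0.0000 0.0000 0.0000
step 8: (k=8,j=0): S=37.6634, (K−S)⁺=26.2366, hold=25.6071 ⇒ V=26.2366 exercise | (k=8,j=1): S=45.6523, (K−S)⁺=18.2477, hold=17.6182 ⇒ V=18.2477 exercise | (k=8,j=2): S=55.3357, (K−S)⁺=8.5643, hold=7.9349 ⇒ V=8.5643 exercise | (k=8,j=3): S=67.0730, (K−S)⁺=0.0000, hold=1.3928 ⇒ V=1.3928 continue | (k=8,j=4): S=81.3000, (K−S)⁺=0.0000, hold=0.0000 ⇒ V=0.0000 continue | (k=8,j=5): S=98.5447, (K−S)⁺=0.0000, hold=0.0000 ⇒ V=0.0000 continue | (k=8,j=6): S=119.4472, (K−S)⁺=0.0000, hold=0.0000 ⇒ V=0.0000 continue | (k=8,j=7): S=144.7834, (K−S)⁺=0.0000, hold=0.0000 ⇒ V=0.0000 continue | (k=8,j=8): S=175.4937, (K−S)⁺=0.0000, hold=0.0000 ⇒ V=0.0000 continue  boundary S*=55.3357
step 7: (k=7,j=0): S=41.4659, (K−S)⁺=22.4341, hold=21.8046 ⇒ V=22.4341 exercise | (k=7,j=1): S=50.2613, (K−S)⁺=13.6387, hold=13.0092 ⇒ V=13.6387 exercise | (k=7,j=2): S=60.9223, (K−S)⁺=2.9777, hold=4.7334 ⇒ V=4.7334 continue | (k=7,j=3): S=73.8447, (K−S)⁺=0.0000, hold=0.6514 ⇒ V=0.6514 continue | (k=7,j=4): S=89.5080, (K−S)⁺=0.0000, hold=0.0000 ⇒ V=0.0000 continue | (k=7,j=5): S=108.4937, (K−S)⁺=0.0000, hold=0.0000 ⇒ V=0.0000 continue | (k=7,j=6): S=131.5065, (K−S)⁺=0.0000, hold=0.0000 ⇒ V=0.0000 continue | (k=7,j=7): S=159.4007, (K−S)⁺=0.0000, hold=0.0000 ⇒ V=0.0000 continue  boundary S*=50.2613
step 6: (k=6,j=0): S=45.6523, (K−S)⁺=18.2477, hold=17.6182 ⇒ V=18.2477 exercise | (k=6,j=1): S=55.3357, (K−S)⁺=8.5643, hold=8.8521 ⇒ V=8.8521 continue | (k=6,j=2): S=67.0730, (K−S)⁺=0.0000, hold=2.5543 ⇒ V=2.5543 continue | (k=6,j=3): S=81.3000, (K−S)⁺=0.0000, hold=0.3047 ⇒ V=0.3047 continue | (k=6,j=4): S=98.5447, (K−S)⁺=0.0000, hold=0.0000 ⇒ V=0.0000 continue | (k=6,j=5): S=119.4472, (K−S)⁺=0.0000, hold=0.0000 ⇒ V=0.0000 continue | (k=6,j=6): S=144.7834, (K−S)⁺=0.0000, hold=0.0000 ⇒ V=0.0000 continue  boundary S*=45.6523
step 5: (k=5,j=0): S=50.2613, (K−S)⁺=13.6387, hold=13.1595 ⇒ V=13.6387 exercise | (k=5,j=1): S=60.9223, (K−S)⁺=2.9777, hold=5.4748 ⇒ V=5.4748 continue | (k=5,j=2): S=73.8447, (K−S)⁺=0.0000, hold=1.3539 ⇒ V=1.3539 continue | (k=5,j=3): S=89.5080, (K−S)⁺=0.0000, hold=0.1425 ⇒ V=0.1425 continue | (k=5,j=4): S=108.4937, (K−S)⁺=0.0000, hold=0.0000 ⇒ V=0.0000 continue | (k=5,j=5): S=131.5065, (K−S)⁺=0.0000, hold=0.0000 ⇒ V=0.0000 continue  boundary S*=50.2613
step 4: (k=4,j=0): S=55.3357, (K−S)⁺=8.5643, hold=9.2394 ⇒ V=9.2394 continue | (k=4,j=1): S=67.0730, (K−S)⁺=0.0000, hold=3.2681 ⇒ V=3.2681 continue | (k=4,j=2): S=81.3000, (K−S)⁺=0.0000, hold=0.7077 ⇒ V=0.7077 continue | (k=4,j=3): S=98.5447, (K−S)⁺=0.0000, hold=0.0667 ⇒ V=0.0667 continue | (k=4,j=4): S=119.4472, (K−S)⁺=0.0000, hold=0.0000 ⇒ V=0.0000 continue  boundary S*=-
step 3: (k=3,j=0): S=60.9223, (K−S)⁺=2.9777, hold=6.0289 ⇒ V=6.0289 continue | (k=3,j=1): S=73.8447, (K−S)⁺=0.0000, hold=1.8983 ⇒ V=1.8983 continue | (k=3,j=2): S=89.5080, (K−S)⁺=0.0000, hold=0.3658 ⇒ V=0.3658 continue | (k=3,j=3): S=108.4937, (K−S)⁺=0.0000, hold=0.0312 ⇒ V=0.0312 continue  boundary S*=-
step 2: (k=2,j=0): S=67.0730, (K−S)⁺=0.0000, hold=3.8116 ⇒ V=3.8116 continue | (k=2,j=1): S=81.3000, (K−S)⁺=0.0000, hold=1.0790 ⇒ V=1.0790 continue | (k=2,j=2): S=98.5447, (K−S)⁺=0.0000, hold=0.1874 ⇒ V=0.1874 continue  boundary S*=-
step 1: (k=1,j=0): S=73.8447, (K−S)⁺=0.0000, hold=2.3465 ⇒ V=2.3465 continue | (k=1,j=1): S=89.5080, (K−S)⁺=0.0000, hold=0.6026 ⇒ V=0.6026 continue  boundary S*=-
step 0: (k=0,j=0): S=81.3000, (K−S)⁺=0.0000, hold=1.4123 ⇒ V=1.4123 continue  boundary S*=-

price = 1.4123
boundary = - - - - - 50.2613 45.6523 50.2613 55.3357
tree:
1.4123
2.3465 0.6026
3.8116 1.0790 0.1874
6.0289 1.8983 0.3658 0.0312
9.2394 3.2681 0.7077 0.0667 0.0000
13.6387 5.4748 1.3539 0.1425 0.0000 0.0000
18.2477 8.8521 2.5543 0.3047 0.0000 0.0000 0.0000
22.4341 13.6387 4.7334 0.6514 0.0000 0.0000 0.0000 0.0000
26.2366 18.2477 8.5643 1.3928 0.0000 0.0000 0.0000 0.0000 0.0000
29.6904 22.4341 13.6387 2.9777 0.0000 0.0000 0.0000 0.0000 0.0000 0.0000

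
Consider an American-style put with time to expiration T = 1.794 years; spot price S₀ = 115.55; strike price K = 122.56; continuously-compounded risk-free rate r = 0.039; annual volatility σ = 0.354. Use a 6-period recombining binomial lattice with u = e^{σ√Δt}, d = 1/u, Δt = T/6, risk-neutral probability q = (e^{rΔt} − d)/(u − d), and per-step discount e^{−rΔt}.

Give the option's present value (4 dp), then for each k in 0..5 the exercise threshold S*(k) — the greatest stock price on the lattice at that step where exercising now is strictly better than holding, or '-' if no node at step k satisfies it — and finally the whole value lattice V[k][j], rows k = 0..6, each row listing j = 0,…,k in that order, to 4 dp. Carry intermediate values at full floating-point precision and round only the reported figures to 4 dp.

Δt=0.29900, u=1.21357, d=0.82401, q=0.48187, disc=e^(-rΔt)=0.98841
k=6 terminal: V=max(K-S,0) → 86.3882 69.2874 44.1021 7.0100 0.0000 0.0000 0.0000
k=5: j=0 S=43.8972 intr=78.6628 cont=77.2419 V=78.6628[EX]; j=1 S=64.6503 intr=57.9097 cont=56.4889 V=57.9097[EX]; j=2 S=95.2146 intr=27.3454 cont=25.9246 V=27.3454[EX]; j=3 S=140.2286 intr=0.0000 cont=3.5900 V=3.5900[hold]; j=4 S=206.5235 intr=0.0000 cont=0.0000 V=0.0000[hold]; j=5 S=304.1604 intr=0.0000 cont=0.0000 V=0.0000[hold]  S*(5)=95.2146
k=4: j=0 S=53.2726 intr=69.2874 cont=67.8665 V=69.2874[EX]; j=1 S=78.4579 intr=44.1021 cont=42.6812 V=44.1021[EX]; j=2 S=115.5500 intr=7.0100 cont=15.7142 V=15.7142[hold]; j=3 S=170.1778 intr=0.0000 cont=1.8385 V=1.8385[hold]; j=4 S=250.6318 intr=0.0000 cont=0.0000 V=0.0000[hold]  S*(4)=78.4579
k=3: j=0 S=64.6503 intr=57.9097 cont=56.4889 V=57.9097[EX]; j=1 S=95.2146 intr=27.3454 cont=30.0702 V=30.0702[hold]; j=2 S=140.2286 intr=0.0000 cont=8.9233 V=8.9233[hold]; j=3 S=206.5235 intr=0.0000 cont=0.9416 V=0.9416[hold]  S*(3)=64.6503
k=2: j=0 S=78.4579 intr=44.1021 cont=43.9789 V=44.1021[EX]; j=1 S=115.5500 intr=7.0100 cont=19.6497 V=19.6497[hold]; j=2 S=170.1778 intr=0.0000 cont=5.0183 V=5.0183[hold]  S*(2)=78.4579
k=1: j=0 S=95.2146 intr=27.3454 cont=31.9446 V=31.9446[hold]; j=1 S=140.2286 intr=0.0000 cont=12.4533 V=12.4533[hold]  S*(1)=-
k=0: j=0 S=115.5500 intr=7.0100 cont=22.2909 V=22.2909[hold]  S*(0)=-

price = 22.2909
boundary = - - 78.4579 64.6503 78.4579 95.2146
tree:
22.2909
31.9446 12.4533
44.1021 19.6497 5.0183
57.9097 30.0702 8.9233 0.9416
69.2874 44.1021 15.7142 1.8385 0.0000
78.6628 57.9097 27.3454 3.5900 0.0000 0.0000
86.3882 69.2874 44.1021 7.0100 0.0000 0.0000 0.0000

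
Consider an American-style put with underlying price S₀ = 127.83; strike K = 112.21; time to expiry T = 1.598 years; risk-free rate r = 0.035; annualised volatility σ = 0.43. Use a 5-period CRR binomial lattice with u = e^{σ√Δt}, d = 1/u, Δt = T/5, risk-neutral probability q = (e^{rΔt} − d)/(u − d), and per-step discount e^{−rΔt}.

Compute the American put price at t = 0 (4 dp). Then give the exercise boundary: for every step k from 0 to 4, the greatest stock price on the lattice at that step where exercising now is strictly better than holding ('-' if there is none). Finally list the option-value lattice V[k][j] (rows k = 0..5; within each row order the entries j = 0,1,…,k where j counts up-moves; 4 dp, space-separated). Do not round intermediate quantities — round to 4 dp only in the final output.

price = 16.7747
boundary = - - - 61.6469 78.6113
tree:
16.7747
25.0930 7.5130
36.3762 12.5869 1.7975
50.5631 20.7693 3.3813 0.0000
63.8666 33.5987 6.3609 0.0000 0.0000
74.2991 50.5631 11.9659 0.0000 0.0000 0.0000

Δt=0.31960, u=1.27519, d=0.78420, q=0.46243, disc=e^(-rΔt)=0.98888
k=5 terminal: V=max(K-S,0) → 74.2991 50.5631 11.9659 0.0000 0.0000 0.0000
k=4: j=0 S=48.3434 intr=63.8666 cont=62.6184 V=63.8666[EX]; j=1 S=78.6113 intr=33.5987 cont=32.3505 V=33.5987[EX]; j=2 S=127.8300 intr=0.0000 cont=6.3609 V=6.3609[hold]; j=3 S=207.8645 intr=0.0000 cont=0.0000 V=0.0000[hold]; j=4 S=338.0088 intr=0.0000 cont=0.0000 V=0.0000[hold]  S*(4)=78.6113
k=3: j=0 S=61.6469 intr=50.5631 cont=49.3149 V=50.5631[EX]; j=1 S=100.2441 intr=11.9659 cont=20.7693 V=20.7693[hold]; j=2 S=163.0071 intr=0.0000 cont=3.3813 V=3.3813[hold]; j=3 S=265.0661 intr=0.0000 cont=0.0000 V=0.0000[hold]  S*(3)=61.6469
k=2: j=0 S=78.6113 intr=33.5987 cont=36.3762 V=36.3762[hold]; j=1 S=127.8300 intr=0.0000 cont=12.5869 V=12.5869[hold]; j=2 S=207.8645 intr=0.0000 cont=1.7975 V=1.7975[hold]  S*(2)=-
k=1: j=0 S=100.2441 intr=11.9659 cont=25.0930 V=25.0930[hold]; j=1 S=163.0071 intr=0.0000 cont=7.5130 V=7.5130[hold]  S*(1)=-
k=0: j=0 S=127.8300 intr=0.0000 cont=16.7747 V=16.7747[hold]  S*(0)=-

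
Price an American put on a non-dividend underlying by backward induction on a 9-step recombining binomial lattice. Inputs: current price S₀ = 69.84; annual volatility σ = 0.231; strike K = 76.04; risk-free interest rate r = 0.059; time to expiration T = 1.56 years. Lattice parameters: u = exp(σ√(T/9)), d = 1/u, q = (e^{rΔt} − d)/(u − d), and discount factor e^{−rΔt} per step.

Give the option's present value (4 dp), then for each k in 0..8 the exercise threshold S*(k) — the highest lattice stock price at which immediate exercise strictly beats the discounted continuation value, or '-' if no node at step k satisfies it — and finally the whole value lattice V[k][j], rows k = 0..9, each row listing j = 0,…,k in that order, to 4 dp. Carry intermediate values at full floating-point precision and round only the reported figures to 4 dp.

price = 8.9740
boundary = - - 57.6195 52.3362 57.6195 63.4362 57.6195 63.4362 69.8400
tree:
8.9740
13.0590 5.5159
18.4205 8.5454 2.9293
23.7038 12.7963 4.9315 1.2058
28.5027 18.4205 8.0440 2.2598 0.2921
32.8615 23.7038 12.6038 4.1457 0.6269 0.0000
36.8207 28.5027 18.4205 7.3852 1.3457 0.0000 0.0000
40.4168 32.8615 23.7038 12.6038 2.8884 0.0000 0.0000 0.0000
43.6832 36.8207 28.5027 18.4205 6.2000 0.0000 0.0000 0.0000 0.0000
46.6501 40.4168 32.8615 23.7038 12.6038 0.0000 0.0000 0.0000 0.0000 0.0000

Δt=0.17333, u=1.10095, d=0.90831, q=0.52933, disc=e^(-rΔt)=0.98983
k=9 terminal: V=max(K-S,0) → 46.6501 40.4168 32.8615 23.7038 12.6038 0.0000 0.0000 0.0000 0.0000 0.0000
k=8: j=0 S=32.3568 intr=43.6832 cont=42.9096 V=43.6832[EX]; j=1 S=39.2193 intr=36.8207 cont=36.0470 V=36.8207[EX]; j=2 S=47.5373 intr=28.5027 cont=27.7290 V=28.5027[EX]; j=3 S=57.6195 intr=18.4205 cont=17.6468 V=18.4205[EX]; j=4 S=69.8400 intr=6.2000 cont=5.8718 V=6.2000[EX]; j=5 S=84.6523 intr=0.0000 cont=0.0000 V=0.0000[hold]; j=6 S=102.6062 intr=0.0000 cont=0.0000 V=0.0000[hold]; j=7 S=124.3680 intr=0.0000 cont=0.0000 V=0.0000[hold]; j=8 S=150.7452 intr=0.0000 cont=0.0000 V=0.0000[hold]  S*(8)=69.8400
k=7: j=0 S=35.6232 intr=40.4168 cont=39.6432 V=40.4168[EX]; j=1 S=43.1785 intr=32.8615 cont=32.0879 V=32.8615[EX]; j=2 S=52.3362 intr=23.7038 cont=22.9301 V=23.7038[EX]; j=3 S=63.4362 intr=12.6038 cont=11.8302 V=12.6038[EX]; j=4 S=76.8903 intr=0.0000 cont=2.8884 V=2.8884[hold]; j=5 S=93.1980 intr=0.0000 cont=0.0000 V=0.0000[hold]; j=6 S=112.9643 intr=0.0000 cont=0.0000 V=0.0000[hold]; j=7 S=136.9229 intr=0.0000 cont=0.0000 V=0.0000[hold]  S*(7)=63.4362
k=6: j=0 S=39.2193 intr=36.8207 cont=36.0470 V=36.8207[EX]; j=1 S=47.5373 intr=28.5027 cont=27.7290 V=28.5027[EX]; j=2 S=57.6195 intr=18.4205 cont=17.6468 V=18.4205[EX]; j=3 S=69.8400 intr=6.2000 cont=7.3852 V=7.3852[hold]; j=4 S=84.6523 intr=0.0000 cont=1.3457 V=1.3457[hold]; j=5 S=102.6062 intr=0.0000 cont=0.0000 V=0.0000[hold]; j=6 S=124.3680 intr=0.0000 cont=0.0000 V=0.0000[hold]  S*(6)=57.6195
k=5: j=0 S=43.1785 intr=32.8615 cont=32.0879 V=32.8615[EX]; j=1 S=52.3362 intr=23.7038 cont=22.9301 V=23.7038[EX]; j=2 S=63.4362 intr=12.6038 cont=12.4512 V=12.6038[EX]; j=3 S=76.8903 intr=0.0000 cont=4.1457 V=4.1457[hold]; j=4 S=93.1980 intr=0.0000 cont=0.6269 V=0.6269[hold]; j=5 S=112.9643 intr=0.0000 cont=0.0000 V=0.0000[hold]  S*(5)=63.4362
k=4: j=0 S=47.5373 intr=28.5027 cont=27.7290 V=28.5027[EX]; j=1 S=57.6195 intr=18.4205 cont=17.6468 V=18.4205[EX]; j=2 S=69.8400 intr=6.2000 cont=8.0440 V=8.0440[hold]; j=3 S=84.6523 intr=0.0000 cont=2.2598 V=2.2598[hold]; j=4 S=102.6062 intr=0.0000 cont=0.2921 V=0.2921[hold]  S*(4)=57.6195
k=3: j=0 S=52.3362 intr=23.7038 cont=22.9301 V=23.7038[EX]; j=1 S=63.4362 intr=12.6038 cont=12.7963 V=12.7963[hold]; j=2 S=76.8903 intr=0.0000 cont=4.9315 V=4.9315[hold]; j=3 S=93.1980 intr=0.0000 cont=1.2058 V=1.2058[hold]  S*(3)=52.3362
k=2: j=0 S=57.6195 intr=18.4205 cont=17.7477 V=18.4205[EX]; j=1 S=69.8400 intr=6.2000 cont=8.5454 V=8.5454[hold]; j=2 S=84.6523 intr=0.0000 cont=2.9293 V=2.9293[hold]  S*(2)=57.6195
k=1: j=0 S=63.4362 intr=12.6038 cont=13.0590 V=13.0590[hold]; j=1 S=76.8903 intr=0.0000 cont=5.5159 V=5.5159[hold]  S*(1)=-
k=0: j=0 S=69.8400 intr=6.2000 cont=8.9740 V=8.9740[hold]  S*(0)=-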